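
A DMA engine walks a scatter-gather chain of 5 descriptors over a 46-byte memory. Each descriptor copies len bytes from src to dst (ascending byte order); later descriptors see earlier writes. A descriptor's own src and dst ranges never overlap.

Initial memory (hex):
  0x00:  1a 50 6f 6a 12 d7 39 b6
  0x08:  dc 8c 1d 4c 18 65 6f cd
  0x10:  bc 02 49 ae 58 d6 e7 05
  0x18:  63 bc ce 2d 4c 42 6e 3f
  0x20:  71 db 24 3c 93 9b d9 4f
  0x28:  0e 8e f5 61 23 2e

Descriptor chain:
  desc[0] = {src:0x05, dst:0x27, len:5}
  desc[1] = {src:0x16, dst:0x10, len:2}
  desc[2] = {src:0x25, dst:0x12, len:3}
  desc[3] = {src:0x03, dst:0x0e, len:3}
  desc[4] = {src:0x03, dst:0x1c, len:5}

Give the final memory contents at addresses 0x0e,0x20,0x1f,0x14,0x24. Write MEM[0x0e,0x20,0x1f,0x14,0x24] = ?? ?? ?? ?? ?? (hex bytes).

MEM[0x0e,0x20,0x1f,0x14,0x24] = 6a b6 39 d7 93

[0] 0x05->0x27 len=5 : d7 39 b6 dc 8c
[1] 0x16->0x10 len=2 : e7 05
[2] 0x25->0x12 len=3 : 9b d9 d7
[3] 0x03->0x0e len=3 : 6a 12 d7
[4] 0x03->0x1c len=5 : 6a 12 d7 39 b6
query mem[0x0e]=0x6a, mem[0x20]=0xb6, mem[0x1f]=0x39, mem[0x14]=0xd7, mem[0x24]=0x93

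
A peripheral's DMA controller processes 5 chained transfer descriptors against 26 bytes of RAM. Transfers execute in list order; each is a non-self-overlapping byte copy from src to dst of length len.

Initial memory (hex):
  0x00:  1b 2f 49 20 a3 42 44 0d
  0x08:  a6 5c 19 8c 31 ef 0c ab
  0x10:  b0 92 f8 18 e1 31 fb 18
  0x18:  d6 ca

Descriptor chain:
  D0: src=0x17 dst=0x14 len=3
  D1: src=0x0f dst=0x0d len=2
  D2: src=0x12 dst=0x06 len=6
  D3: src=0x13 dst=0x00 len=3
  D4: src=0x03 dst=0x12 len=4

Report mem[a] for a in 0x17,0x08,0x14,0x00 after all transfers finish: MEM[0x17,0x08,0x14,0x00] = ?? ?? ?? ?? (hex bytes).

MEM[0x17,0x08,0x14,0x00] = 18 18 42 18

[0] 0x17->0x14 len=3 : 18 d6 ca
[1] 0x0f->0x0d len=2 : ab b0
[2] 0x12->0x06 len=6 : f8 18 18 d6 ca 18
[3] 0x13->0x00 len=3 : 18 18 d6
[4] 0x03->0x12 len=4 : 20 a3 42 f8
query mem[0x17]=0x18, mem[0x08]=0x18, mem[0x14]=0x42, mem[0x00]=0x18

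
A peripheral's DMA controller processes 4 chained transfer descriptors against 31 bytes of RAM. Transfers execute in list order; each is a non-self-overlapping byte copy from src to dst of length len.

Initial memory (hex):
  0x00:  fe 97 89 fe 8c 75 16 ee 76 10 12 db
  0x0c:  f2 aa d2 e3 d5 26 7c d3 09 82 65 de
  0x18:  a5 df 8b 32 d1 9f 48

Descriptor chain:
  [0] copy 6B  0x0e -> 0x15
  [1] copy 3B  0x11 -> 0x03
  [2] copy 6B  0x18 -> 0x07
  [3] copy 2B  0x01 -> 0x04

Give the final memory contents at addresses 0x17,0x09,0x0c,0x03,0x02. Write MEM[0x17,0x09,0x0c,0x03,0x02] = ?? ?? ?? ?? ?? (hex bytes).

MEM[0x17,0x09,0x0c,0x03,0x02] = d5 d3 9f 26 89

#0 dst[0x15+6] := {0xd2,0xe3,0xd5,0x26,0x7c,0xd3}
#1 dst[0x03+3] := {0x26,0x7c,0xd3}
#2 dst[0x07+6] := {0x26,0x7c,0xd3,0x32,0xd1,0x9f}
#3 dst[0x04+2] := {0x97,0x89}
query mem[0x17]=0xd5, mem[0x09]=0xd3, mem[0x0c]=0x9f, mem[0x03]=0x26, mem[0x02]=0x89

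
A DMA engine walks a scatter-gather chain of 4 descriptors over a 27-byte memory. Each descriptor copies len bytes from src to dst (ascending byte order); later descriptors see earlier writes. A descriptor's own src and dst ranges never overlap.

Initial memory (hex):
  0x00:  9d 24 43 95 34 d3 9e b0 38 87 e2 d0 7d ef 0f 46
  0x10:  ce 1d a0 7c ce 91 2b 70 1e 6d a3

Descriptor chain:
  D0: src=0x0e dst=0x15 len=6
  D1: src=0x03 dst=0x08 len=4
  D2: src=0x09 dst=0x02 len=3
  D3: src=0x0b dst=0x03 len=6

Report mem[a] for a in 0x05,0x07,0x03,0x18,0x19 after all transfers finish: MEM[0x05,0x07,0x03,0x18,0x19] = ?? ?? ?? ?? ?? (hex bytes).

#0 dst[0x15+6] := {0x0f,0x46,0xce,0x1d,0xa0,0x7c}
#1 dst[0x08+4] := {0x95,0x34,0xd3,0x9e}
#2 dst[0x02+3] := {0x34,0xd3,0x9e}
#3 dst[0x03+6] := {0x9e,0x7d,0xef,0x0f,0x46,0xce}
query mem[0x05]=0xef, mem[0x07]=0x46, mem[0x03]=0x9e, mem[0x18]=0x1d, mem[0x19]=0xa0

MEM[0x05,0x07,0x03,0x18,0x19] = ef 46 9e 1d a0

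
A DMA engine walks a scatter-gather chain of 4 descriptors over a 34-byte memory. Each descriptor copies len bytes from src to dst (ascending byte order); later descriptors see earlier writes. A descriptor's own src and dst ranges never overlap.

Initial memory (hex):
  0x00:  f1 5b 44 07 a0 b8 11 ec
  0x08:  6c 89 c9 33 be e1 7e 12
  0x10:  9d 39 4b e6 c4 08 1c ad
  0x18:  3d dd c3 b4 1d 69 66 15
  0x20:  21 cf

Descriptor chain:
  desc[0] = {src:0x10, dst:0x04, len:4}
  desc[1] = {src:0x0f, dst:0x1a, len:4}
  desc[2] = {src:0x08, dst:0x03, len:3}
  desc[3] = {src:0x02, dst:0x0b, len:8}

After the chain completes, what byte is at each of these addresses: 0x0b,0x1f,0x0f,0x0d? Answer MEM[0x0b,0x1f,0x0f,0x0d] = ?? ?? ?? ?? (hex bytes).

MEM[0x0b,0x1f,0x0f,0x0d] = 44 15 4b 89

[0] 0x10->0x04 len=4 : 9d 39 4b e6
[1] 0x0f->0x1a len=4 : 12 9d 39 4b
[2] 0x08->0x03 len=3 : 6c 89 c9
[3] 0x02->0x0b len=8 : 44 6c 89 c9 4b e6 6c 89
query mem[0x0b]=0x44, mem[0x1f]=0x15, mem[0x0f]=0x4b, mem[0x0d]=0x89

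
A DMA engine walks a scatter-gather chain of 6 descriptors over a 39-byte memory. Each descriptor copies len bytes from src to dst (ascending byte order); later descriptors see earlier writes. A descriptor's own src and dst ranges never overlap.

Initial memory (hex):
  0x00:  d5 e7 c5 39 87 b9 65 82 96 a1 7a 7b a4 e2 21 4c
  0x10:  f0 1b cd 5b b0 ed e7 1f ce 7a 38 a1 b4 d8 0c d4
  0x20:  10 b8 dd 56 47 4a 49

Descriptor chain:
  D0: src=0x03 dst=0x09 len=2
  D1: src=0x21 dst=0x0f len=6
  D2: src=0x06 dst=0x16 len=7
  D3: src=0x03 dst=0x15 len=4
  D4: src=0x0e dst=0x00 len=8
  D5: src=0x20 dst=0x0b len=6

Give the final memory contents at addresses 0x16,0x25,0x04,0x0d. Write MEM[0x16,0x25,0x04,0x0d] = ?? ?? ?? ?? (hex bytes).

MEM[0x16,0x25,0x04,0x0d] = 87 4a 47 dd

#0 dst[0x09+2] := {0x39,0x87}
#1 dst[0x0f+6] := {0xb8,0xdd,0x56,0x47,0x4a,0x49}
#2 dst[0x16+7] := {0x65,0x82,0x96,0x39,0x87,0x7b,0xa4}
#3 dst[0x15+4] := {0x39,0x87,0xb9,0x65}
#4 dst[0x00+8] := {0x21,0xb8,0xdd,0x56,0x47,0x4a,0x49,0x39}
#5 dst[0x0b+6] := {0x10,0xb8,0xdd,0x56,0x47,0x4a}
query mem[0x16]=0x87, mem[0x25]=0x4a, mem[0x04]=0x47, mem[0x0d]=0xdd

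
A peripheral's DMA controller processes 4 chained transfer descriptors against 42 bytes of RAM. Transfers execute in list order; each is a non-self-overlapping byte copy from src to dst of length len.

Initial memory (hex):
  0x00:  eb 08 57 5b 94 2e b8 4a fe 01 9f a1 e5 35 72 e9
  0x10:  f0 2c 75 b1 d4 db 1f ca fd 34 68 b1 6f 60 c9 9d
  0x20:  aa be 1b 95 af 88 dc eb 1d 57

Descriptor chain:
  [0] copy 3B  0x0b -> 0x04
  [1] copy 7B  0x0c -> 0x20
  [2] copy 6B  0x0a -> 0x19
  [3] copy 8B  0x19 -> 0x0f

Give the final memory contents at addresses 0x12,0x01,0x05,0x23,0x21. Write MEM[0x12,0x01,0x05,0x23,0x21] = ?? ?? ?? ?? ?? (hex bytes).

MEM[0x12,0x01,0x05,0x23,0x21] = 35 08 e5 e9 35

#0 dst[0x04+3] := {0xa1,0xe5,0x35}
#1 dst[0x20+7] := {0xe5,0x35,0x72,0xe9,0xf0,0x2c,0x75}
#2 dst[0x19+6] := {0x9f,0xa1,0xe5,0x35,0x72,0xe9}
#3 dst[0x0f+8] := {0x9f,0xa1,0xe5,0x35,0x72,0xe9,0x9d,0xe5}
query mem[0x12]=0x35, mem[0x01]=0x08, mem[0x05]=0xe5, mem[0x23]=0xe9, mem[0x21]=0x35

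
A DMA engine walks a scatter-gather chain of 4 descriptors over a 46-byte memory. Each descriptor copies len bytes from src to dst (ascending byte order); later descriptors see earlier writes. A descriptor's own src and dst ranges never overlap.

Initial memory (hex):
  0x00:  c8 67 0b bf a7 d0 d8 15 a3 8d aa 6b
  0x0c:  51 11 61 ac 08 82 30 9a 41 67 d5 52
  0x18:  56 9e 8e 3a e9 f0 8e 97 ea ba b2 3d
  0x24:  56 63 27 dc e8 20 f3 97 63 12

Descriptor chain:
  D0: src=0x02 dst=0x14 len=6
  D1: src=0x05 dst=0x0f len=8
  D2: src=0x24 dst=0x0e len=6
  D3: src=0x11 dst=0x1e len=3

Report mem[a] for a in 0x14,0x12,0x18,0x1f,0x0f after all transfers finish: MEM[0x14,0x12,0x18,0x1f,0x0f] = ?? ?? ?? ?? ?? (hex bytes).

MEM[0x14,0x12,0x18,0x1f,0x0f] = aa e8 d8 e8 63

#0 dst[0x14+6] := {0x0b,0xbf,0xa7,0xd0,0xd8,0x15}
#1 dst[0x0f+8] := {0xd0,0xd8,0x15,0xa3,0x8d,0xaa,0x6b,0x51}
#2 dst[0x0e+6] := {0x56,0x63,0x27,0xdc,0xe8,0x20}
#3 dst[0x1e+3] := {0xdc,0xe8,0x20}
query mem[0x14]=0xaa, mem[0x12]=0xe8, mem[0x18]=0xd8, mem[0x1f]=0xe8, mem[0x0f]=0x63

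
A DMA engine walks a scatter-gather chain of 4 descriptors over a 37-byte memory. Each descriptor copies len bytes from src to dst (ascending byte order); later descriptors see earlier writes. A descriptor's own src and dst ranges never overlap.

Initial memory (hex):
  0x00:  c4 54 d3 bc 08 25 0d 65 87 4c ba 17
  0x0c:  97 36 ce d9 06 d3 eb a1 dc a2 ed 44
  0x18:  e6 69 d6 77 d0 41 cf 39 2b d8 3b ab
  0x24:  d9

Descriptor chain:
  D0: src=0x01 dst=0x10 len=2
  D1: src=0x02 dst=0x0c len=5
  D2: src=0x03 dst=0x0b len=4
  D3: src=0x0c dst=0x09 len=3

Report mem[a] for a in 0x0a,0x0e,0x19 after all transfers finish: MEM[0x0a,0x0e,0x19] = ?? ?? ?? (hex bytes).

#0 dst[0x10+2] := {0x54,0xd3}
#1 dst[0x0c+5] := {0xd3,0xbc,0x08,0x25,0x0d}
#2 dst[0x0b+4] := {0xbc,0x08,0x25,0x0d}
#3 dst[0x09+3] := {0x08,0x25,0x0d}
query mem[0x0a]=0x25, mem[0x0e]=0x0d, mem[0x19]=0x69

MEM[0x0a,0x0e,0x19] = 25 0d 69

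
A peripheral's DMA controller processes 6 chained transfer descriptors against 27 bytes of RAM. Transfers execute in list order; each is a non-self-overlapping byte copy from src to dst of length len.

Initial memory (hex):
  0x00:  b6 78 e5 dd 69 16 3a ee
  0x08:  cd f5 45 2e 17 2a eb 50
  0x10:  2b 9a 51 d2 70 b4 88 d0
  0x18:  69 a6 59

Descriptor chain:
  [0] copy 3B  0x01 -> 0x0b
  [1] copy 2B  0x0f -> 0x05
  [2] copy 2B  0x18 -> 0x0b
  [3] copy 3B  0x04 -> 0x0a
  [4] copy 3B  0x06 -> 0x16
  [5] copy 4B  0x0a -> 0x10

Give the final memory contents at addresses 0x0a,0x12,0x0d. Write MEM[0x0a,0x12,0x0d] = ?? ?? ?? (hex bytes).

MEM[0x0a,0x12,0x0d] = 69 2b dd

  after D0: wrote 3B at 0x0b = 78e5dd
  after D1: wrote 2B at 0x05 = 502b
  after D2: wrote 2B at 0x0b = 69a6
  after D3: wrote 3B at 0x0a = 69502b
  after D4: wrote 3B at 0x16 = 2beecd
  after D5: wrote 4B at 0x10 = 69502bdd
query mem[0x0a]=0x69, mem[0x12]=0x2b, mem[0x0d]=0xdd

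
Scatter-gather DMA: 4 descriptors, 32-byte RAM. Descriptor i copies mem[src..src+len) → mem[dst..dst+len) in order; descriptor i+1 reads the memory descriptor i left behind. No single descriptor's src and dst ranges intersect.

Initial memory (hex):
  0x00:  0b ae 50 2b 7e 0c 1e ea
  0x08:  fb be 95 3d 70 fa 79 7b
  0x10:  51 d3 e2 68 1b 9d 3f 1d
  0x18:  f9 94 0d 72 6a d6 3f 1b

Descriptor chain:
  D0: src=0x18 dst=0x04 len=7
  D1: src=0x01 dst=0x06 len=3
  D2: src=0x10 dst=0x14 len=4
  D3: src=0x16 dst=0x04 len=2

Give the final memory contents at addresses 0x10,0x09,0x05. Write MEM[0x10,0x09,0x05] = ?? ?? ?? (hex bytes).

D0: mem[0x04..0x0a] <- [f9 94 0d 72 6a d6 3f]
D1: mem[0x06..0x08] <- [ae 50 2b]
D2: mem[0x14..0x17] <- [51 d3 e2 68]
D3: mem[0x04..0x05] <- [e2 68]
query mem[0x10]=0x51, mem[0x09]=0xd6, mem[0x05]=0x68

MEM[0x10,0x09,0x05] = 51 d6 68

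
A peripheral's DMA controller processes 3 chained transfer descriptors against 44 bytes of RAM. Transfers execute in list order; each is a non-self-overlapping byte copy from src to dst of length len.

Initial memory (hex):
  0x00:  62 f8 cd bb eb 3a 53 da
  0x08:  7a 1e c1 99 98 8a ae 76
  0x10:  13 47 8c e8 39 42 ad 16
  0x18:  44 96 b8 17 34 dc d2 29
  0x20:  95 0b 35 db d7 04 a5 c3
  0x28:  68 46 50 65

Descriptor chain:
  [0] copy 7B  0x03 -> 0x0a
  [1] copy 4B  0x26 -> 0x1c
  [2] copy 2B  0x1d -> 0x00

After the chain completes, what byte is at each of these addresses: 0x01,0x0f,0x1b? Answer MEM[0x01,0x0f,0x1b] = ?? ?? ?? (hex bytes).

#0 dst[0x0a+7] := {0xbb,0xeb,0x3a,0x53,0xda,0x7a,0x1e}
#1 dst[0x1c+4] := {0xa5,0xc3,0x68,0x46}
#2 dst[0x00+2] := {0xc3,0x68}
query mem[0x01]=0x68, mem[0x0f]=0x7a, mem[0x1b]=0x17

MEM[0x01,0x0f,0x1b] = 68 7a 17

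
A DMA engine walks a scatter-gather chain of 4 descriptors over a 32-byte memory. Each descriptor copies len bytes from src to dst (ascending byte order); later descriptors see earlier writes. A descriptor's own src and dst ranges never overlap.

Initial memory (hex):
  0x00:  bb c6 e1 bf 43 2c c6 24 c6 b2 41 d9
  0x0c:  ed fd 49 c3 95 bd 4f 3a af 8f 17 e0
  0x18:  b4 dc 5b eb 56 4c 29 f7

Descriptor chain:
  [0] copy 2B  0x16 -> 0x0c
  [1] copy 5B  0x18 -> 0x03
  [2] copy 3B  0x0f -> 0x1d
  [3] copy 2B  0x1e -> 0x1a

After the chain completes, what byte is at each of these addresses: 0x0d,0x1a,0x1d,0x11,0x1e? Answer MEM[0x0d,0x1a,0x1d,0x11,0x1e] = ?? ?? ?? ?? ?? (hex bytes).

MEM[0x0d,0x1a,0x1d,0x11,0x1e] = e0 95 c3 bd 95

#0 dst[0x0c+2] := {0x17,0xe0}
#1 dst[0x03+5] := {0xb4,0xdc,0x5b,0xeb,0x56}
#2 dst[0x1d+3] := {0xc3,0x95,0xbd}
#3 dst[0x1a+2] := {0x95,0xbd}
query mem[0x0d]=0xe0, mem[0x1a]=0x95, mem[0x1d]=0xc3, mem[0x11]=0xbd, mem[0x1e]=0x95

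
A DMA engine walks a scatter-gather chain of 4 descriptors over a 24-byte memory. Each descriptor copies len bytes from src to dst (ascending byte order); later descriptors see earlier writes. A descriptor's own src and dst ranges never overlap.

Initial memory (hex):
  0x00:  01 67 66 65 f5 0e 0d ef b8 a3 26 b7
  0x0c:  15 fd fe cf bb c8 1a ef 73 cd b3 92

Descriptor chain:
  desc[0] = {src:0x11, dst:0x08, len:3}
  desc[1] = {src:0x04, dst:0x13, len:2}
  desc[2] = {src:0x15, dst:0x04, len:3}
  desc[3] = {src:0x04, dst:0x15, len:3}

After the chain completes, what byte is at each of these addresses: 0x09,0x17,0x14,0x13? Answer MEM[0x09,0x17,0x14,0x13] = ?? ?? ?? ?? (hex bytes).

MEM[0x09,0x17,0x14,0x13] = 1a 92 0e f5

[0] 0x11->0x08 len=3 : c8 1a ef
[1] 0x04->0x13 len=2 : f5 0e
[2] 0x15->0x04 len=3 : cd b3 92
[3] 0x04->0x15 len=3 : cd b3 92
query mem[0x09]=0x1a, mem[0x17]=0x92, mem[0x14]=0x0e, mem[0x13]=0xf5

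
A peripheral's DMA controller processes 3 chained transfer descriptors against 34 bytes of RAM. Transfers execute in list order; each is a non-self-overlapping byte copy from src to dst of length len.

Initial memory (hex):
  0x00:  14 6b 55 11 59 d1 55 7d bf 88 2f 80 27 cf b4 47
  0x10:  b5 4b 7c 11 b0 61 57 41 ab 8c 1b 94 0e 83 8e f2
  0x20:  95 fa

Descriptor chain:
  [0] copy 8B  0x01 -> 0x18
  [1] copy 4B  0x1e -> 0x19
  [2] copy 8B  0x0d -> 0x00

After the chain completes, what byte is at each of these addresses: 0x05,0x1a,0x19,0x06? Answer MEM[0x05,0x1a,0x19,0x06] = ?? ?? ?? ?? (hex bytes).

  after D0: wrote 8B at 0x18 = 6b551159d1557dbf
  after D1: wrote 4B at 0x19 = 7dbf95fa
  after D2: wrote 8B at 0x00 = cfb447b54b7c11b0
query mem[0x05]=0x7c, mem[0x1a]=0xbf, mem[0x19]=0x7d, mem[0x06]=0x11

MEM[0x05,0x1a,0x19,0x06] = 7c bf 7d 11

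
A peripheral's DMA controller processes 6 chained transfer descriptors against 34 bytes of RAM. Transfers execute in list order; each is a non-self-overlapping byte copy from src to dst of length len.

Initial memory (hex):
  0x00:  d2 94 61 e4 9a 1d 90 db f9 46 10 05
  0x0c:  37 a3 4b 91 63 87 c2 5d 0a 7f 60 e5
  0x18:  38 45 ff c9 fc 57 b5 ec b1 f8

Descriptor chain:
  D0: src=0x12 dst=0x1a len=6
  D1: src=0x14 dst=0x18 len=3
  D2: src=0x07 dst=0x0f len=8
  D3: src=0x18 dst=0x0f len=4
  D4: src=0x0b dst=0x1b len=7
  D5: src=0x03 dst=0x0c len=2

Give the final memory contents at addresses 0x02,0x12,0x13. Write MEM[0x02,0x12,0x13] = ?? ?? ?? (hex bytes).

MEM[0x02,0x12,0x13] = 61 5d 05

[0] 0x12->0x1a len=6 : c2 5d 0a 7f 60 e5
[1] 0x14->0x18 len=3 : 0a 7f 60
[2] 0x07->0x0f len=8 : db f9 46 10 05 37 a3 4b
[3] 0x18->0x0f len=4 : 0a 7f 60 5d
[4] 0x0b->0x1b len=7 : 05 37 a3 4b 0a 7f 60
[5] 0x03->0x0c len=2 : e4 9a
query mem[0x02]=0x61, mem[0x12]=0x5d, mem[0x13]=0x05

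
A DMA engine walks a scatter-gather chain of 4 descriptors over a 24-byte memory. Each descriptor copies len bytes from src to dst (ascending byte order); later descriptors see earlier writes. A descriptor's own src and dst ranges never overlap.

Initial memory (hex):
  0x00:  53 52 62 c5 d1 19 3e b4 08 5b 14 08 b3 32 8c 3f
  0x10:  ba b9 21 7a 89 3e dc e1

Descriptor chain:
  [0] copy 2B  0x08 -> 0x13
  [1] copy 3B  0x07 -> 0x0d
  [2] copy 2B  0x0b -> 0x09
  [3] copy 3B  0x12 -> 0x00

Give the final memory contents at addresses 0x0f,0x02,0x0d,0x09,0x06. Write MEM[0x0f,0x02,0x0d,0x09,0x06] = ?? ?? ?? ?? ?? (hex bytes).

#0 dst[0x13+2] := {0x08,0x5b}
#1 dst[0x0d+3] := {0xb4,0x08,0x5b}
#2 dst[0x09+2] := {0x08,0xb3}
#3 dst[0x00+3] := {0x21,0x08,0x5b}
query mem[0x0f]=0x5b, mem[0x02]=0x5b, mem[0x0d]=0xb4, mem[0x09]=0x08, mem[0x06]=0x3e

MEM[0x0f,0x02,0x0d,0x09,0x06] = 5b 5b b4 08 3e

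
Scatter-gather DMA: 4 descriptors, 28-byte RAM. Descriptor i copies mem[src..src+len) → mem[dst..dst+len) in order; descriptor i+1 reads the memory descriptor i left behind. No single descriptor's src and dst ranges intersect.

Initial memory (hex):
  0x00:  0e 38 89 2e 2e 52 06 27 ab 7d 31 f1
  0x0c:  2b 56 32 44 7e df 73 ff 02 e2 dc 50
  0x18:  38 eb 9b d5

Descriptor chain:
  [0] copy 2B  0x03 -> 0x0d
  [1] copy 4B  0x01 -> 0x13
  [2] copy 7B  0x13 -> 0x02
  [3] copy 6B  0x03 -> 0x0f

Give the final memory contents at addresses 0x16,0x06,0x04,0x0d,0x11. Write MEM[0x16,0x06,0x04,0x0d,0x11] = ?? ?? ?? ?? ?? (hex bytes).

MEM[0x16,0x06,0x04,0x0d,0x11] = 2e 50 2e 2e 2e

#0 dst[0x0d+2] := {0x2e,0x2e}
#1 dst[0x13+4] := {0x38,0x89,0x2e,0x2e}
#2 dst[0x02+7] := {0x38,0x89,0x2e,0x2e,0x50,0x38,0xeb}
#3 dst[0x0f+6] := {0x89,0x2e,0x2e,0x50,0x38,0xeb}
query mem[0x16]=0x2e, mem[0x06]=0x50, mem[0x04]=0x2e, mem[0x0d]=0x2e, mem[0x11]=0x2e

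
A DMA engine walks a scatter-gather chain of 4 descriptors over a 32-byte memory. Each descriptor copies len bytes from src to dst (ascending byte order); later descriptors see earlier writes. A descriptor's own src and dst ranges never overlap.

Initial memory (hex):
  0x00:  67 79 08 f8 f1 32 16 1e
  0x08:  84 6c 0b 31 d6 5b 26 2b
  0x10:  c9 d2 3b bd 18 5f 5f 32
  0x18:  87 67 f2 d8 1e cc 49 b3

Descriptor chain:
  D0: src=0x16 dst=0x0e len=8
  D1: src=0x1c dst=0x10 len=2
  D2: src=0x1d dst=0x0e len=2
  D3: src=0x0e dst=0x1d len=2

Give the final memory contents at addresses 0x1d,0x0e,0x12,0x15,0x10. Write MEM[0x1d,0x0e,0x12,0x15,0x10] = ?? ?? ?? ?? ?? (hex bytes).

MEM[0x1d,0x0e,0x12,0x15,0x10] = cc cc f2 cc 1e

[0] 0x16->0x0e len=8 : 5f 32 87 67 f2 d8 1e cc
[1] 0x1c->0x10 len=2 : 1e cc
[2] 0x1d->0x0e len=2 : cc 49
[3] 0x0e->0x1d len=2 : cc 49
query mem[0x1d]=0xcc, mem[0x0e]=0xcc, mem[0x12]=0xf2, mem[0x15]=0xcc, mem[0x10]=0x1e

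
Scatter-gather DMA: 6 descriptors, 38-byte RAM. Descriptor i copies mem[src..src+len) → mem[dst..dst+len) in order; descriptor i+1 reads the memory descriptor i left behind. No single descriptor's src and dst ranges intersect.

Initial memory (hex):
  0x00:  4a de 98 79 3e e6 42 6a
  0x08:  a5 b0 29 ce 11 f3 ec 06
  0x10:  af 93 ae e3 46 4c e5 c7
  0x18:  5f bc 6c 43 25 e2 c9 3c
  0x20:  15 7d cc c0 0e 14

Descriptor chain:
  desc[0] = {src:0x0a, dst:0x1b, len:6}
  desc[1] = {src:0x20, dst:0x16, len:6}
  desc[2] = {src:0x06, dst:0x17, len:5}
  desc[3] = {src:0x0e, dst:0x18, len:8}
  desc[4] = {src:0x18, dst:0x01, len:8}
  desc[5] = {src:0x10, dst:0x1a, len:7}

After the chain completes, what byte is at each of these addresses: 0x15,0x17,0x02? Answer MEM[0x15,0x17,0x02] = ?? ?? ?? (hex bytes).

#0 dst[0x1b+6] := {0x29,0xce,0x11,0xf3,0xec,0x06}
#1 dst[0x16+6] := {0x06,0x7d,0xcc,0xc0,0x0e,0x14}
#2 dst[0x17+5] := {0x42,0x6a,0xa5,0xb0,0x29}
#3 dst[0x18+8] := {0xec,0x06,0xaf,0x93,0xae,0xe3,0x46,0x4c}
#4 dst[0x01+8] := {0xec,0x06,0xaf,0x93,0xae,0xe3,0x46,0x4c}
#5 dst[0x1a+7] := {0xaf,0x93,0xae,0xe3,0x46,0x4c,0x06}
query mem[0x15]=0x4c, mem[0x17]=0x42, mem[0x02]=0x06

MEM[0x15,0x17,0x02] = 4c 42 06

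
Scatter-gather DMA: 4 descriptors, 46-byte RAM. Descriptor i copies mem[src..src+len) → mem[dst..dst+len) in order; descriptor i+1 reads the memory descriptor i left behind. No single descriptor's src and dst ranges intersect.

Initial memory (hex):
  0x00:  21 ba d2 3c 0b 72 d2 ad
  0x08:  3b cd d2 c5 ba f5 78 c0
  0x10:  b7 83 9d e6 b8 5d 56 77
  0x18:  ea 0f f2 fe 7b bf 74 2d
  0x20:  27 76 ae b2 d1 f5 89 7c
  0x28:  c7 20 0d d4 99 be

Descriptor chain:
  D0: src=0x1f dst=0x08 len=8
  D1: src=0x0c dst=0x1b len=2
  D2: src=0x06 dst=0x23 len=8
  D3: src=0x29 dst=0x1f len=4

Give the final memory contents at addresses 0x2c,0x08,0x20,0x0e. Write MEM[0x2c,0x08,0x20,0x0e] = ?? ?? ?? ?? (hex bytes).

MEM[0x2c,0x08,0x20,0x0e] = 99 2d d1 f5

[0] 0x1f->0x08 len=8 : 2d 27 76 ae b2 d1 f5 89
[1] 0x0c->0x1b len=2 : b2 d1
[2] 0x06->0x23 len=8 : d2 ad 2d 27 76 ae b2 d1
[3] 0x29->0x1f len=4 : b2 d1 d4 99
query mem[0x2c]=0x99, mem[0x08]=0x2d, mem[0x20]=0xd1, mem[0x0e]=0xf5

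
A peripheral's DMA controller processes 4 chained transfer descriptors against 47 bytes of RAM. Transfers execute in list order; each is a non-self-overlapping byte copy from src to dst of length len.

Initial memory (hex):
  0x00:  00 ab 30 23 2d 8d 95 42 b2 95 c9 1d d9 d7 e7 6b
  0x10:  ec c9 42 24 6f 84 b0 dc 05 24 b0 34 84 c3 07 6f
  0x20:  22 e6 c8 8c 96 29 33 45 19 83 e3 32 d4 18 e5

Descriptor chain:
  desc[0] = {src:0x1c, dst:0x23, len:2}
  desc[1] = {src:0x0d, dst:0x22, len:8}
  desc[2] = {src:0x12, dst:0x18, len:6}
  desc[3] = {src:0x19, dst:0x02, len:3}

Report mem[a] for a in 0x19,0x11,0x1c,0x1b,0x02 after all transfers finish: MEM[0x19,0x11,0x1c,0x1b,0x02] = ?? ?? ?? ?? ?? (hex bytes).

D0: mem[0x23..0x24] <- [84 c3]
D1: mem[0x22..0x29] <- [d7 e7 6b ec c9 42 24 6f]
D2: mem[0x18..0x1d] <- [42 24 6f 84 b0 dc]
D3: mem[0x02..0x04] <- [24 6f 84]
query mem[0x19]=0x24, mem[0x11]=0xc9, mem[0x1c]=0xb0, mem[0x1b]=0x84, mem[0x02]=0x24

MEM[0x19,0x11,0x1c,0x1b,0x02] = 24 c9 b0 84 24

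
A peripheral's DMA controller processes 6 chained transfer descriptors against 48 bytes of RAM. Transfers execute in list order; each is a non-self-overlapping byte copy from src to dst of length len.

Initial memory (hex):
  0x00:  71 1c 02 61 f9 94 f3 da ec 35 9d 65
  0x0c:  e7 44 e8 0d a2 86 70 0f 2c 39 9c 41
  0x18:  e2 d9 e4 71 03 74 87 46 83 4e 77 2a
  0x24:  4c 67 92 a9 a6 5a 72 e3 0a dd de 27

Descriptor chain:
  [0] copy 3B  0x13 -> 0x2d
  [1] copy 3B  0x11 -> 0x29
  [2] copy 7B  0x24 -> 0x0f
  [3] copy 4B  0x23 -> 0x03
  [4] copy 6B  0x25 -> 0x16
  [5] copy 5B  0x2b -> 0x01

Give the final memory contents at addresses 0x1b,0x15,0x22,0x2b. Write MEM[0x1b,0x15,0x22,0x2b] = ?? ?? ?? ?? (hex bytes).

D0: mem[0x2d..0x2f] <- [0f 2c 39]
D1: mem[0x29..0x2b] <- [86 70 0f]
D2: mem[0x0f..0x15] <- [4c 67 92 a9 a6 86 70]
D3: mem[0x03..0x06] <- [2a 4c 67 92]
D4: mem[0x16..0x1b] <- [67 92 a9 a6 86 70]
D5: mem[0x01..0x05] <- [0f 0a 0f 2c 39]
query mem[0x1b]=0x70, mem[0x15]=0x70, mem[0x22]=0x77, mem[0x2b]=0x0f

MEM[0x1b,0x15,0x22,0x2b] = 70 70 77 0f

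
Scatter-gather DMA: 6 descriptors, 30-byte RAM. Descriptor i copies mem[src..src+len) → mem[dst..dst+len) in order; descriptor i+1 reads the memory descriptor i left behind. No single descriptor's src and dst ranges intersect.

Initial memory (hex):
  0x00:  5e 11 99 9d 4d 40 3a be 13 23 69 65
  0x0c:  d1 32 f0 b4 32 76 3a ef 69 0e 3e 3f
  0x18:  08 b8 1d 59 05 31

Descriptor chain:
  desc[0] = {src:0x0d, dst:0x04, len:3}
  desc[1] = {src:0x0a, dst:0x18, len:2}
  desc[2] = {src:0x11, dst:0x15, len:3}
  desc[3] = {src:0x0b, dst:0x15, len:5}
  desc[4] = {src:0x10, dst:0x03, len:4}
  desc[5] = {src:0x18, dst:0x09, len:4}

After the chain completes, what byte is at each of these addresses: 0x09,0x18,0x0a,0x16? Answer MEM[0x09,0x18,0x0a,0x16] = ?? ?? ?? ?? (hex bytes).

D0: mem[0x04..0x06] <- [32 f0 b4]
D1: mem[0x18..0x19] <- [69 65]
D2: mem[0x15..0x17] <- [76 3a ef]
D3: mem[0x15..0x19] <- [65 d1 32 f0 b4]
D4: mem[0x03..0x06] <- [32 76 3a ef]
D5: mem[0x09..0x0c] <- [f0 b4 1d 59]
query mem[0x09]=0xf0, mem[0x18]=0xf0, mem[0x0a]=0xb4, mem[0x16]=0xd1

MEM[0x09,0x18,0x0a,0x16] = f0 f0 b4 d1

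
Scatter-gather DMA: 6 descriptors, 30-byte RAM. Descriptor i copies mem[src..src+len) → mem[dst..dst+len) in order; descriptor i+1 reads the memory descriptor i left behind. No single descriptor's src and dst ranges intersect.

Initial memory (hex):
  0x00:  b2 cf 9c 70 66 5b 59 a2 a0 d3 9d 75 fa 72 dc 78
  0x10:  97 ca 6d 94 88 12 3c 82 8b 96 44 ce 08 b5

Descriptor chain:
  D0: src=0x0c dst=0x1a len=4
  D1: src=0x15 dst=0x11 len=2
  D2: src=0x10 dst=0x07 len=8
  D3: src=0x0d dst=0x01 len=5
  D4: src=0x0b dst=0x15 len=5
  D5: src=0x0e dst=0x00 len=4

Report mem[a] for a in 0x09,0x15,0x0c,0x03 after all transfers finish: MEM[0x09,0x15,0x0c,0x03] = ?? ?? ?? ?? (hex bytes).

#0 dst[0x1a+4] := {0xfa,0x72,0xdc,0x78}
#1 dst[0x11+2] := {0x12,0x3c}
#2 dst[0x07+8] := {0x97,0x12,0x3c,0x94,0x88,0x12,0x3c,0x82}
#3 dst[0x01+5] := {0x3c,0x82,0x78,0x97,0x12}
#4 dst[0x15+5] := {0x88,0x12,0x3c,0x82,0x78}
#5 dst[0x00+4] := {0x82,0x78,0x97,0x12}
query mem[0x09]=0x3c, mem[0x15]=0x88, mem[0x0c]=0x12, mem[0x03]=0x12

MEM[0x09,0x15,0x0c,0x03] = 3c 88 12 12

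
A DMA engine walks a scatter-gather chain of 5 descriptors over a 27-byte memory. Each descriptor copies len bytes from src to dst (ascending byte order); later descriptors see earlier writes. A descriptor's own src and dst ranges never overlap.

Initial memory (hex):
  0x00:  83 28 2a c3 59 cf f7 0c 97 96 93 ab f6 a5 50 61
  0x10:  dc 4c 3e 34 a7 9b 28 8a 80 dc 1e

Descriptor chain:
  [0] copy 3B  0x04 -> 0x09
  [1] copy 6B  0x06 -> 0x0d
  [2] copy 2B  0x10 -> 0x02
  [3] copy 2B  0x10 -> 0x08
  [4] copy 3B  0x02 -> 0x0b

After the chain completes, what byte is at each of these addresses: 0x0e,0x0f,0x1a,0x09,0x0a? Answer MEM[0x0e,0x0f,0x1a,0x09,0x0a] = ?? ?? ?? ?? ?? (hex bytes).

#0 dst[0x09+3] := {0x59,0xcf,0xf7}
#1 dst[0x0d+6] := {0xf7,0x0c,0x97,0x59,0xcf,0xf7}
#2 dst[0x02+2] := {0x59,0xcf}
#3 dst[0x08+2] := {0x59,0xcf}
#4 dst[0x0b+3] := {0x59,0xcf,0x59}
query mem[0x0e]=0x0c, mem[0x0f]=0x97, mem[0x1a]=0x1e, mem[0x09]=0xcf, mem[0x0a]=0xcf

MEM[0x0e,0x0f,0x1a,0x09,0x0a] = 0c 97 1e cf cf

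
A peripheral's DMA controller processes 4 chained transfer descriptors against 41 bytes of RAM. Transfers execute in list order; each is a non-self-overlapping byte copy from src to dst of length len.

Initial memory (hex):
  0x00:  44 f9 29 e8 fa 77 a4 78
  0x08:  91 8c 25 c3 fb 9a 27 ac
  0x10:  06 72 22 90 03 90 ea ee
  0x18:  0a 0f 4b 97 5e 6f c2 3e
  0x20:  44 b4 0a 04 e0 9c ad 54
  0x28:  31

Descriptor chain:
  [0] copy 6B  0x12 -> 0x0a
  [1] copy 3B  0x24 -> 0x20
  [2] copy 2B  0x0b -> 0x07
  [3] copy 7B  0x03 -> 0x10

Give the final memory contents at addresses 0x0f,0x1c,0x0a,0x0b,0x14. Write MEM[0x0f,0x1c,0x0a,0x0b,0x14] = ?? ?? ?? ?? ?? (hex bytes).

[0] 0x12->0x0a len=6 : 22 90 03 90 ea ee
[1] 0x24->0x20 len=3 : e0 9c ad
[2] 0x0b->0x07 len=2 : 90 03
[3] 0x03->0x10 len=7 : e8 fa 77 a4 90 03 8c
query mem[0x0f]=0xee, mem[0x1c]=0x5e, mem[0x0a]=0x22, mem[0x0b]=0x90, mem[0x14]=0x90

MEM[0x0f,0x1c,0x0a,0x0b,0x14] = ee 5e 22 90 90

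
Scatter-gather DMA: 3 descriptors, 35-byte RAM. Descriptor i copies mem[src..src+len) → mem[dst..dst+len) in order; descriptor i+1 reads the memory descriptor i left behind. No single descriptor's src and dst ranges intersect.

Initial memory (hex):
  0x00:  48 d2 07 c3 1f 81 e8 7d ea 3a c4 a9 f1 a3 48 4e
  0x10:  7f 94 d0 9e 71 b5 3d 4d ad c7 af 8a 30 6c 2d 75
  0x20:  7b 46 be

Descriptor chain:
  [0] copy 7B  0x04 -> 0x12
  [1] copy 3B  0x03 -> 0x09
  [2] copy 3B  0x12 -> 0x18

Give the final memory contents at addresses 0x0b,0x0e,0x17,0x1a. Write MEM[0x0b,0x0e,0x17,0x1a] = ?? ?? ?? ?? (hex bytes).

MEM[0x0b,0x0e,0x17,0x1a] = 81 48 3a e8

[0] 0x04->0x12 len=7 : 1f 81 e8 7d ea 3a c4
[1] 0x03->0x09 len=3 : c3 1f 81
[2] 0x12->0x18 len=3 : 1f 81 e8
query mem[0x0b]=0x81, mem[0x0e]=0x48, mem[0x17]=0x3a, mem[0x1a]=0xe8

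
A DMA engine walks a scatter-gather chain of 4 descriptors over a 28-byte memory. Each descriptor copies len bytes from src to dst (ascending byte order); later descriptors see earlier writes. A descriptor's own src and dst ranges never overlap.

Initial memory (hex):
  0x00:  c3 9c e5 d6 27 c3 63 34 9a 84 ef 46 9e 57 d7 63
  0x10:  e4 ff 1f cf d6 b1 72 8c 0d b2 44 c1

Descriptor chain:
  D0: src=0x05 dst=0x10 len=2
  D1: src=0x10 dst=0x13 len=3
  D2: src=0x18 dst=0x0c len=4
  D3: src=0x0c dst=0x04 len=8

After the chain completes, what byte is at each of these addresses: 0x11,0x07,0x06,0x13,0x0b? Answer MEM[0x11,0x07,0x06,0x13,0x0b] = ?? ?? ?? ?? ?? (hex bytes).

MEM[0x11,0x07,0x06,0x13,0x0b] = 63 c1 44 c3 c3

  after D0: wrote 2B at 0x10 = c363
  after D1: wrote 3B at 0x13 = c3631f
  after D2: wrote 4B at 0x0c = 0db244c1
  after D3: wrote 8B at 0x04 = 0db244c1c3631fc3
query mem[0x11]=0x63, mem[0x07]=0xc1, mem[0x06]=0x44, mem[0x13]=0xc3, mem[0x0b]=0xc3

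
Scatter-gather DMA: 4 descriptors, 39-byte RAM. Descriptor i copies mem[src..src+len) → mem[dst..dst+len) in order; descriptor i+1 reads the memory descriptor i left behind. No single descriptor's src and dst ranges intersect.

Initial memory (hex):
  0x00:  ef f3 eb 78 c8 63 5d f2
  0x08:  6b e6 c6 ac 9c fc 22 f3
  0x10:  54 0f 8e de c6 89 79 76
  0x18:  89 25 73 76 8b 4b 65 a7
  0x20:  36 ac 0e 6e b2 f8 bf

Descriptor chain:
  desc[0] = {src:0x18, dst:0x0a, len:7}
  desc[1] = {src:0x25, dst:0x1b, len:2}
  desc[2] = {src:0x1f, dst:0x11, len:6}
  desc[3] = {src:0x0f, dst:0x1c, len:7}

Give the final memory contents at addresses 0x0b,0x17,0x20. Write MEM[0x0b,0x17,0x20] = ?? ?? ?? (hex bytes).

D0: mem[0x0a..0x10] <- [89 25 73 76 8b 4b 65]
D1: mem[0x1b..0x1c] <- [f8 bf]
D2: mem[0x11..0x16] <- [a7 36 ac 0e 6e b2]
D3: mem[0x1c..0x22] <- [4b 65 a7 36 ac 0e 6e]
query mem[0x0b]=0x25, mem[0x17]=0x76, mem[0x20]=0xac

MEM[0x0b,0x17,0x20] = 25 76 ac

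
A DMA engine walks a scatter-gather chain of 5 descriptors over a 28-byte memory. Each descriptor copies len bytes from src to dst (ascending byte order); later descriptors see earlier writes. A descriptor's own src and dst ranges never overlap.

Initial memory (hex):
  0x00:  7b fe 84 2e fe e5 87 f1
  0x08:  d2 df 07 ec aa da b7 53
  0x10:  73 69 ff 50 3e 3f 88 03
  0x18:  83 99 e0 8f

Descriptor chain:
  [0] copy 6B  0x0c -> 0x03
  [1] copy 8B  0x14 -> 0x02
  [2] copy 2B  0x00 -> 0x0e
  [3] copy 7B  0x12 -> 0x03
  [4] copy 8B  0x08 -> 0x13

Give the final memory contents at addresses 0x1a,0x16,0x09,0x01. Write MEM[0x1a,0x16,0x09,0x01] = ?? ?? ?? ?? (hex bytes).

[0] 0x0c->0x03 len=6 : aa da b7 53 73 69
[1] 0x14->0x02 len=8 : 3e 3f 88 03 83 99 e0 8f
[2] 0x00->0x0e len=2 : 7b fe
[3] 0x12->0x03 len=7 : ff 50 3e 3f 88 03 83
[4] 0x08->0x13 len=8 : 03 83 07 ec aa da 7b fe
query mem[0x1a]=0xfe, mem[0x16]=0xec, mem[0x09]=0x83, mem[0x01]=0xfe

MEM[0x1a,0x16,0x09,0x01] = fe ec 83 fe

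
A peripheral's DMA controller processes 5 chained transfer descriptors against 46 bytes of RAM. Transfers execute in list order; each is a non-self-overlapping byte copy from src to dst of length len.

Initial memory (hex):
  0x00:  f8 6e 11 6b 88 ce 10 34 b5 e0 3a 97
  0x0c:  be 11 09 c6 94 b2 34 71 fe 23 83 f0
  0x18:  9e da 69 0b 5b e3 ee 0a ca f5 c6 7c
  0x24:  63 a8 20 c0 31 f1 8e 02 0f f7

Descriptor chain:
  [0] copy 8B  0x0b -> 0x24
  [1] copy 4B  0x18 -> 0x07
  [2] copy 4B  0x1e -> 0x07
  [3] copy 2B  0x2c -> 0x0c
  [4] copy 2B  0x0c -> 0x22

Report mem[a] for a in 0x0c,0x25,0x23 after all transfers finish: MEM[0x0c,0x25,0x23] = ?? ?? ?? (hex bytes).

D0: mem[0x24..0x2b] <- [97 be 11 09 c6 94 b2 34]
D1: mem[0x07..0x0a] <- [9e da 69 0b]
D2: mem[0x07..0x0a] <- [ee 0a ca f5]
D3: mem[0x0c..0x0d] <- [0f f7]
D4: mem[0x22..0x23] <- [0f f7]
query mem[0x0c]=0x0f, mem[0x25]=0xbe, mem[0x23]=0xf7

MEM[0x0c,0x25,0x23] = 0f be f7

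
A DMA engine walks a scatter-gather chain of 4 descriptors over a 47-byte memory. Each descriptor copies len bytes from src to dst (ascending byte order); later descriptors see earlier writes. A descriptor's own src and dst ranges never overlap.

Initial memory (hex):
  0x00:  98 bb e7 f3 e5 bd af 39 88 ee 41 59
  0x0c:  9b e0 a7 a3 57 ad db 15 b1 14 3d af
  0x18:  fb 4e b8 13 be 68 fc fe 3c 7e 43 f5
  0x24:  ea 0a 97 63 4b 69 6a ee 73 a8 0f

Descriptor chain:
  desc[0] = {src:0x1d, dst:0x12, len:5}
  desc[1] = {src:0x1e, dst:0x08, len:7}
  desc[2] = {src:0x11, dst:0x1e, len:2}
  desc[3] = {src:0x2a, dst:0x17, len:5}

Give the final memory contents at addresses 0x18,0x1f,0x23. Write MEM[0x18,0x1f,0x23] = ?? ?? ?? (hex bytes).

D0: mem[0x12..0x16] <- [68 fc fe 3c 7e]
D1: mem[0x08..0x0e] <- [fc fe 3c 7e 43 f5 ea]
D2: mem[0x1e..0x1f] <- [ad 68]
D3: mem[0x17..0x1b] <- [6a ee 73 a8 0f]
query mem[0x18]=0xee, mem[0x1f]=0x68, mem[0x23]=0xf5

MEM[0x18,0x1f,0x23] = ee 68 f5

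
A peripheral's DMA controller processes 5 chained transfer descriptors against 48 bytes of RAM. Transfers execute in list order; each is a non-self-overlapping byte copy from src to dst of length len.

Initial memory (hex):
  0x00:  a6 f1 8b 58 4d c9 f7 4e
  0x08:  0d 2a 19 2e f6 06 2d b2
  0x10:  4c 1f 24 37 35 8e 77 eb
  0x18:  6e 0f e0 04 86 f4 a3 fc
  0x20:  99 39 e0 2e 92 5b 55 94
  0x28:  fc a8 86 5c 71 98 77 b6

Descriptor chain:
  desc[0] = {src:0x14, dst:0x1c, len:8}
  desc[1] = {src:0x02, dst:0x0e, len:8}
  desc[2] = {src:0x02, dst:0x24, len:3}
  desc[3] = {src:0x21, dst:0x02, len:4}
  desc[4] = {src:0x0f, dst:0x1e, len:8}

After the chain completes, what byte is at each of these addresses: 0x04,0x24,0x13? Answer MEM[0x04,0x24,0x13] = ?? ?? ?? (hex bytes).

MEM[0x04,0x24,0x13] = 04 2a 4e

D0: mem[0x1c..0x23] <- [35 8e 77 eb 6e 0f e0 04]
D1: mem[0x0e..0x15] <- [8b 58 4d c9 f7 4e 0d 2a]
D2: mem[0x24..0x26] <- [8b 58 4d]
D3: mem[0x02..0x05] <- [0f e0 04 8b]
D4: mem[0x1e..0x25] <- [58 4d c9 f7 4e 0d 2a 77]
query mem[0x04]=0x04, mem[0x24]=0x2a, mem[0x13]=0x4e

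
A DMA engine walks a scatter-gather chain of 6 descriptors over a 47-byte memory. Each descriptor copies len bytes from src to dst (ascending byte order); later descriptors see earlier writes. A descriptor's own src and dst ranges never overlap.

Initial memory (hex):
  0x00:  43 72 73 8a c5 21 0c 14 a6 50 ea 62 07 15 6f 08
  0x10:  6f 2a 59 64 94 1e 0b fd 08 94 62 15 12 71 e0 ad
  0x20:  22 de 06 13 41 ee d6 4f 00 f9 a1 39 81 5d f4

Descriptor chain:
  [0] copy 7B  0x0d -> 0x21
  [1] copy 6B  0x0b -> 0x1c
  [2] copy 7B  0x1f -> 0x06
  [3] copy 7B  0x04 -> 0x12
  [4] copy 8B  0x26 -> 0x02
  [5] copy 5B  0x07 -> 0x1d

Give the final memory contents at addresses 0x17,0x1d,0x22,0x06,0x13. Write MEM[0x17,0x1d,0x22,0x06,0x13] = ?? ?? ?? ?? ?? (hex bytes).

#0 dst[0x21+7] := {0x15,0x6f,0x08,0x6f,0x2a,0x59,0x64}
#1 dst[0x1c+6] := {0x62,0x07,0x15,0x6f,0x08,0x6f}
#2 dst[0x06+7] := {0x6f,0x08,0x6f,0x6f,0x08,0x6f,0x2a}
#3 dst[0x12+7] := {0xc5,0x21,0x6f,0x08,0x6f,0x6f,0x08}
#4 dst[0x02+8] := {0x59,0x64,0x00,0xf9,0xa1,0x39,0x81,0x5d}
#5 dst[0x1d+5] := {0x39,0x81,0x5d,0x08,0x6f}
query mem[0x17]=0x6f, mem[0x1d]=0x39, mem[0x22]=0x6f, mem[0x06]=0xa1, mem[0x13]=0x21

MEM[0x17,0x1d,0x22,0x06,0x13] = 6f 39 6f a1 21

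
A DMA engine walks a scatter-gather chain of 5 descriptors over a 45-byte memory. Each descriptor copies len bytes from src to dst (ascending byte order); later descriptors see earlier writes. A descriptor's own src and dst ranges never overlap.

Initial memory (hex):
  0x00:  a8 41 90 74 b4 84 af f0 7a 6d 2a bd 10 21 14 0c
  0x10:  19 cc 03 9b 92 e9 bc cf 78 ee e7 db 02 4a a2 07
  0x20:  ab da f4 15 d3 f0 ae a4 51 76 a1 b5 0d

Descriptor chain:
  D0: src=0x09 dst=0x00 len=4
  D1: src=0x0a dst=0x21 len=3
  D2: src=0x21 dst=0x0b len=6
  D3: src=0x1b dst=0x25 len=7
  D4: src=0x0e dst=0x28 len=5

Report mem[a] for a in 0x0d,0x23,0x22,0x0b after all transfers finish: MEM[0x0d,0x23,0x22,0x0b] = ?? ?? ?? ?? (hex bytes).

MEM[0x0d,0x23,0x22,0x0b] = 10 10 bd 2a

D0: mem[0x00..0x03] <- [6d 2a bd 10]
D1: mem[0x21..0x23] <- [2a bd 10]
D2: mem[0x0b..0x10] <- [2a bd 10 d3 f0 ae]
D3: mem[0x25..0x2b] <- [db 02 4a a2 07 ab 2a]
D4: mem[0x28..0x2c] <- [d3 f0 ae cc 03]
query mem[0x0d]=0x10, mem[0x23]=0x10, mem[0x22]=0xbd, mem[0x0b]=0x2a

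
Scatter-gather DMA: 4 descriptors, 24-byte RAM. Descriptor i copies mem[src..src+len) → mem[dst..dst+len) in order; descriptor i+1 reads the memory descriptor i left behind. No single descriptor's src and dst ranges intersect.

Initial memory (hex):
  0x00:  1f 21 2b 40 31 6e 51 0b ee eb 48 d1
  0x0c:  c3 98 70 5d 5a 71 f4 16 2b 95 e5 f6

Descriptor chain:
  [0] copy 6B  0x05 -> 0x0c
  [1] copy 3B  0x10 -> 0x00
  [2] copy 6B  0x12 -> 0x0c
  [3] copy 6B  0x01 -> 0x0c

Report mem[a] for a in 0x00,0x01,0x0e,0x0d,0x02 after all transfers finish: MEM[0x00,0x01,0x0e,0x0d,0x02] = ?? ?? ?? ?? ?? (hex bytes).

  after D0: wrote 6B at 0x0c = 6e510beeeb48
  after D1: wrote 3B at 0x00 = eb48f4
  after D2: wrote 6B at 0x0c = f4162b95e5f6
  after D3: wrote 6B at 0x0c = 48f440316e51
query mem[0x00]=0xeb, mem[0x01]=0x48, mem[0x0e]=0x40, mem[0x0d]=0xf4, mem[0x02]=0xf4

MEM[0x00,0x01,0x0e,0x0d,0x02] = eb 48 40 f4 f4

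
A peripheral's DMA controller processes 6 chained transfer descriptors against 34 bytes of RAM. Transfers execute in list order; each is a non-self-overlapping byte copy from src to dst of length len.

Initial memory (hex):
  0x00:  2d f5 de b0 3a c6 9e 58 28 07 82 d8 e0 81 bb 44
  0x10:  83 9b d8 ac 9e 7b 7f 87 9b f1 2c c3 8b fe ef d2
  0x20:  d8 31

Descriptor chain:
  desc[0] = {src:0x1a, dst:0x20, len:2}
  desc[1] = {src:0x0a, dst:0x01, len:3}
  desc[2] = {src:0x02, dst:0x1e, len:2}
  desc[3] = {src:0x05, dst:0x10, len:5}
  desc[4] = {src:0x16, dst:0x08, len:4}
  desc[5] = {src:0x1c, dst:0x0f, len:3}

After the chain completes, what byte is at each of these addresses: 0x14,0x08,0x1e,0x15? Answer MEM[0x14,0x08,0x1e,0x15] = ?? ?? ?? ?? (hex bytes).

MEM[0x14,0x08,0x1e,0x15] = 07 7f d8 7b

D0: mem[0x20..0x21] <- [2c c3]
D1: mem[0x01..0x03] <- [82 d8 e0]
D2: mem[0x1e..0x1f] <- [d8 e0]
D3: mem[0x10..0x14] <- [c6 9e 58 28 07]
D4: mem[0x08..0x0b] <- [7f 87 9b f1]
D5: mem[0x0f..0x11] <- [8b fe d8]
query mem[0x14]=0x07, mem[0x08]=0x7f, mem[0x1e]=0xd8, mem[0x15]=0x7b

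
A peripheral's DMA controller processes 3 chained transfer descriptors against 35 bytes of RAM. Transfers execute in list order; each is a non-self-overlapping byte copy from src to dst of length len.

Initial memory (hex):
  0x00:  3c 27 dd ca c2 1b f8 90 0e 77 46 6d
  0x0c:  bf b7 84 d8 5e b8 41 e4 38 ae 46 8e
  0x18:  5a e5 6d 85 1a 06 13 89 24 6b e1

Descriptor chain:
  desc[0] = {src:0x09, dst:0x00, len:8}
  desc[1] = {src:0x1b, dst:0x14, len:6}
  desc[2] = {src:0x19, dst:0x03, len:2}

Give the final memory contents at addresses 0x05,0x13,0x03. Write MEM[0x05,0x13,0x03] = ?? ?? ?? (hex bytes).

[0] 0x09->0x00 len=8 : 77 46 6d bf b7 84 d8 5e
[1] 0x1b->0x14 len=6 : 85 1a 06 13 89 24
[2] 0x19->0x03 len=2 : 24 6d
query mem[0x05]=0x84, mem[0x13]=0xe4, mem[0x03]=0x24

MEM[0x05,0x13,0x03] = 84 e4 24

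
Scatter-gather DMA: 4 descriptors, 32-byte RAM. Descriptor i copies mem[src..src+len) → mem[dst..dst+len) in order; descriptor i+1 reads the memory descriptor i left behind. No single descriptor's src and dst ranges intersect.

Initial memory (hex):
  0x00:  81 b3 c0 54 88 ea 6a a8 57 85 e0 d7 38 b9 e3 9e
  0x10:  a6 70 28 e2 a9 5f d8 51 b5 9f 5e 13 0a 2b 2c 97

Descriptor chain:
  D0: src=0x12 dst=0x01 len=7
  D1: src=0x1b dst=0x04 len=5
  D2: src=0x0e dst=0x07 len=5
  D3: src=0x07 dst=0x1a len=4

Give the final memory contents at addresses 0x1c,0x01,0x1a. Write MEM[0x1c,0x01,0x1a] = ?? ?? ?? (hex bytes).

MEM[0x1c,0x01,0x1a] = a6 28 e3

D0: mem[0x01..0x07] <- [28 e2 a9 5f d8 51 b5]
D1: mem[0x04..0x08] <- [13 0a 2b 2c 97]
D2: mem[0x07..0x0b] <- [e3 9e a6 70 28]
D3: mem[0x1a..0x1d] <- [e3 9e a6 70]
query mem[0x1c]=0xa6, mem[0x01]=0x28, mem[0x1a]=0xe3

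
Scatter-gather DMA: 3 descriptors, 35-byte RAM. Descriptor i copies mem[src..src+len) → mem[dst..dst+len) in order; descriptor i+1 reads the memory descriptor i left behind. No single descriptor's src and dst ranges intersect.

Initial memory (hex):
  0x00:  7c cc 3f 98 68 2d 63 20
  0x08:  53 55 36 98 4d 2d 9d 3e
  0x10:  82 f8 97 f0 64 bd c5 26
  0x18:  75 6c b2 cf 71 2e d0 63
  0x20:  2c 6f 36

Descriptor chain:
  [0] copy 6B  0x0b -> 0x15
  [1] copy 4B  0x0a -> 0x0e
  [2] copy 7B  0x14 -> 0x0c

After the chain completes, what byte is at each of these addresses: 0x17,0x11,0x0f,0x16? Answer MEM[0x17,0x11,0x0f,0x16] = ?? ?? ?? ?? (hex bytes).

#0 dst[0x15+6] := {0x98,0x4d,0x2d,0x9d,0x3e,0x82}
#1 dst[0x0e+4] := {0x36,0x98,0x4d,0x2d}
#2 dst[0x0c+7] := {0x64,0x98,0x4d,0x2d,0x9d,0x3e,0x82}
query mem[0x17]=0x2d, mem[0x11]=0x3e, mem[0x0f]=0x2d, mem[0x16]=0x4d

MEM[0x17,0x11,0x0f,0x16] = 2d 3e 2d 4d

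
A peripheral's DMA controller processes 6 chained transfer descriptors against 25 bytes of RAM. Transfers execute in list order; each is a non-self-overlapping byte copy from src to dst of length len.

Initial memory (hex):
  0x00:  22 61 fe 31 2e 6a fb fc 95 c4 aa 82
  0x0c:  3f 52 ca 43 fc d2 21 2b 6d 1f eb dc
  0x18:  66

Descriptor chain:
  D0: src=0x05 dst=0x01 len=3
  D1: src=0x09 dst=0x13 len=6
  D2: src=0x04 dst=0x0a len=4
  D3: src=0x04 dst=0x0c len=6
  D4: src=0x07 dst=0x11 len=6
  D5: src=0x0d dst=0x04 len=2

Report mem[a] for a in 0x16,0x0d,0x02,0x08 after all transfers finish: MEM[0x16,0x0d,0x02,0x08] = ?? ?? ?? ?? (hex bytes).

MEM[0x16,0x0d,0x02,0x08] = 2e 6a fb 95

#0 dst[0x01+3] := {0x6a,0xfb,0xfc}
#1 dst[0x13+6] := {0xc4,0xaa,0x82,0x3f,0x52,0xca}
#2 dst[0x0a+4] := {0x2e,0x6a,0xfb,0xfc}
#3 dst[0x0c+6] := {0x2e,0x6a,0xfb,0xfc,0x95,0xc4}
#4 dst[0x11+6] := {0xfc,0x95,0xc4,0x2e,0x6a,0x2e}
#5 dst[0x04+2] := {0x6a,0xfb}
query mem[0x16]=0x2e, mem[0x0d]=0x6a, mem[0x02]=0xfb, mem[0x08]=0x95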